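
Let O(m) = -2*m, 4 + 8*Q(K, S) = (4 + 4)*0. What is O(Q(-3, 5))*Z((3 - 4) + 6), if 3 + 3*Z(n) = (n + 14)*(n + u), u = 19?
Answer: 151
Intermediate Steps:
Z(n) = -1 + (14 + n)*(19 + n)/3 (Z(n) = -1 + ((n + 14)*(n + 19))/3 = -1 + ((14 + n)*(19 + n))/3 = -1 + (14 + n)*(19 + n)/3)
Q(K, S) = -1/2 (Q(K, S) = -1/2 + ((4 + 4)*0)/8 = -1/2 + (8*0)/8 = -1/2 + (1/8)*0 = -1/2 + 0 = -1/2)
O(Q(-3, 5))*Z((3 - 4) + 6) = (-2*(-1/2))*(263/3 + 11*((3 - 4) + 6) + ((3 - 4) + 6)**2/3) = 1*(263/3 + 11*(-1 + 6) + (-1 + 6)**2/3) = 1*(263/3 + 11*5 + (1/3)*5**2) = 1*(263/3 + 55 + (1/3)*25) = 1*(263/3 + 55 + 25/3) = 1*151 = 151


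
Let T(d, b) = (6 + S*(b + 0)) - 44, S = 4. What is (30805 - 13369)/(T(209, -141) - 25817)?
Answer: -17436/26419 ≈ -0.65998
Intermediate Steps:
T(d, b) = -38 + 4*b (T(d, b) = (6 + 4*(b + 0)) - 44 = (6 + 4*b) - 44 = -38 + 4*b)
(30805 - 13369)/(T(209, -141) - 25817) = (30805 - 13369)/((-38 + 4*(-141)) - 25817) = 17436/((-38 - 564) - 25817) = 17436/(-602 - 25817) = 17436/(-26419) = 17436*(-1/26419) = -17436/26419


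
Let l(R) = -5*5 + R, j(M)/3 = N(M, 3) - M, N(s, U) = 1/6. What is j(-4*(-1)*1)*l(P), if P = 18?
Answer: 161/2 ≈ 80.500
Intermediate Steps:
N(s, U) = 1/6
j(M) = 1/2 - 3*M (j(M) = 3*(1/6 - M) = 1/2 - 3*M)
l(R) = -25 + R
j(-4*(-1)*1)*l(P) = (1/2 - 3*(-4*(-1)))*(-25 + 18) = (1/2 - 12)*(-7) = -23/2*(-7) = 161/2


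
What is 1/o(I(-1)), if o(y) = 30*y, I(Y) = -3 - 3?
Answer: -1/180 ≈ -0.0055556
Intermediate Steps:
I(Y) = -6
1/o(I(-1)) = 1/(30*(-6)) = 1/(-180) = -1/180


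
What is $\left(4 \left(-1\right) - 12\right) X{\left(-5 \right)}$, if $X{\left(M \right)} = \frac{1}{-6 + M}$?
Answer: $\frac{16}{11} \approx 1.4545$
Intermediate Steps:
$\left(4 \left(-1\right) - 12\right) X{\left(-5 \right)} = \frac{4 \left(-1\right) - 12}{-6 - 5} = \frac{-4 - 12}{-11} = \left(-16\right) \left(- \frac{1}{11}\right) = \frac{16}{11}$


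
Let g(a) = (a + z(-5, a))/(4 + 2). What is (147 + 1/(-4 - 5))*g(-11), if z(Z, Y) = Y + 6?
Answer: -10576/27 ≈ -391.70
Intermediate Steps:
z(Z, Y) = 6 + Y
g(a) = 1 + a/3 (g(a) = (a + (6 + a))/(4 + 2) = (6 + 2*a)/6 = (6 + 2*a)*(1/6) = 1 + a/3)
(147 + 1/(-4 - 5))*g(-11) = (147 + 1/(-4 - 5))*(1 + (1/3)*(-11)) = (147 + 1/(-9))*(1 - 11/3) = (147 - 1/9)*(-8/3) = (1322/9)*(-8/3) = -10576/27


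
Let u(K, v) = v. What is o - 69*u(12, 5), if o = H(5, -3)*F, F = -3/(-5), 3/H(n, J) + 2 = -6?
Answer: -13809/40 ≈ -345.23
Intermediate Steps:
H(n, J) = -3/8 (H(n, J) = 3/(-2 - 6) = 3/(-8) = 3*(-1/8) = -3/8)
F = 3/5 (F = -3*(-1/5) = 3/5 ≈ 0.60000)
o = -9/40 (o = -3/8*3/5 = -9/40 ≈ -0.22500)
o - 69*u(12, 5) = -9/40 - 69*5 = -9/40 - 345 = -13809/40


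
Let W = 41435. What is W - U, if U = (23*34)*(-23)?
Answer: 59421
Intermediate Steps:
U = -17986 (U = 782*(-23) = -17986)
W - U = 41435 - 1*(-17986) = 41435 + 17986 = 59421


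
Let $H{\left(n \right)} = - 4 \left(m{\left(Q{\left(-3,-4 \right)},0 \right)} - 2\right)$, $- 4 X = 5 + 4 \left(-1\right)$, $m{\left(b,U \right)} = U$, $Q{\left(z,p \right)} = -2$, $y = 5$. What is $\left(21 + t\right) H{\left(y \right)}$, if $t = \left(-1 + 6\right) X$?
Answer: $158$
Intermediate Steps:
$X = - \frac{1}{4}$ ($X = - \frac{5 + 4 \left(-1\right)}{4} = - \frac{5 - 4}{4} = \left(- \frac{1}{4}\right) 1 = - \frac{1}{4} \approx -0.25$)
$H{\left(n \right)} = 8$ ($H{\left(n \right)} = - 4 \left(0 - 2\right) = \left(-4\right) \left(-2\right) = 8$)
$t = - \frac{5}{4}$ ($t = \left(-1 + 6\right) \left(- \frac{1}{4}\right) = 5 \left(- \frac{1}{4}\right) = - \frac{5}{4} \approx -1.25$)
$\left(21 + t\right) H{\left(y \right)} = \left(21 - \frac{5}{4}\right) 8 = \frac{79}{4} \cdot 8 = 158$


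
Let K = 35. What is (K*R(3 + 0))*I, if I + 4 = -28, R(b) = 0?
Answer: 0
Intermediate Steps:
I = -32 (I = -4 - 28 = -32)
(K*R(3 + 0))*I = (35*0)*(-32) = 0*(-32) = 0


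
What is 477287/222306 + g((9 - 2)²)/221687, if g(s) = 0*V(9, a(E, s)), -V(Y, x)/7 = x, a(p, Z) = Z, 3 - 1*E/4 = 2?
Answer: 477287/222306 ≈ 2.1470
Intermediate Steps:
E = 4 (E = 12 - 4*2 = 12 - 8 = 4)
V(Y, x) = -7*x
g(s) = 0 (g(s) = 0*(-7*s) = 0)
477287/222306 + g((9 - 2)²)/221687 = 477287/222306 + 0/221687 = 477287*(1/222306) + 0*(1/221687) = 477287/222306 + 0 = 477287/222306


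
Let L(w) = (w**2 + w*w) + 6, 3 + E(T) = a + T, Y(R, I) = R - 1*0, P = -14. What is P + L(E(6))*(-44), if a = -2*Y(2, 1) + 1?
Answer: -278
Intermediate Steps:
Y(R, I) = R (Y(R, I) = R + 0 = R)
a = -3 (a = -2*2 + 1 = -4 + 1 = -3)
E(T) = -6 + T (E(T) = -3 + (-3 + T) = -6 + T)
L(w) = 6 + 2*w**2 (L(w) = (w**2 + w**2) + 6 = 2*w**2 + 6 = 6 + 2*w**2)
P + L(E(6))*(-44) = -14 + (6 + 2*(-6 + 6)**2)*(-44) = -14 + (6 + 2*0**2)*(-44) = -14 + (6 + 2*0)*(-44) = -14 + (6 + 0)*(-44) = -14 + 6*(-44) = -14 - 264 = -278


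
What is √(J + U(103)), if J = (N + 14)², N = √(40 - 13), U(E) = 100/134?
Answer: √(1004397 + 377076*√3)/67 ≈ 19.216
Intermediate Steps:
U(E) = 50/67 (U(E) = 100*(1/134) = 50/67)
N = 3*√3 (N = √27 = 3*√3 ≈ 5.1962)
J = (14 + 3*√3)² (J = (3*√3 + 14)² = (14 + 3*√3)² ≈ 368.49)
√(J + U(103)) = √((223 + 84*√3) + 50/67) = √(14991/67 + 84*√3)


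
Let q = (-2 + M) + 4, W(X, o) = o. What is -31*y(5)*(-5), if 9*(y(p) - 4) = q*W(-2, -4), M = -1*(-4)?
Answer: 620/3 ≈ 206.67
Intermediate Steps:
M = 4
q = 6 (q = (-2 + 4) + 4 = 2 + 4 = 6)
y(p) = 4/3 (y(p) = 4 + (6*(-4))/9 = 4 + (⅑)*(-24) = 4 - 8/3 = 4/3)
-31*y(5)*(-5) = -31*4/3*(-5) = -124/3*(-5) = 620/3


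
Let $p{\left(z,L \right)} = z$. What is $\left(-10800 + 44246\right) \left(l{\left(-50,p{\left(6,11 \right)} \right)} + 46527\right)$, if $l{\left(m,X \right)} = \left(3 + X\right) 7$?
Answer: $1558249140$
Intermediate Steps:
$l{\left(m,X \right)} = 21 + 7 X$
$\left(-10800 + 44246\right) \left(l{\left(-50,p{\left(6,11 \right)} \right)} + 46527\right) = \left(-10800 + 44246\right) \left(\left(21 + 7 \cdot 6\right) + 46527\right) = 33446 \left(\left(21 + 42\right) + 46527\right) = 33446 \left(63 + 46527\right) = 33446 \cdot 46590 = 1558249140$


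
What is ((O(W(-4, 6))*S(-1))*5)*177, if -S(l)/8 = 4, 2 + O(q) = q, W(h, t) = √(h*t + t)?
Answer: 56640 - 84960*I*√2 ≈ 56640.0 - 1.2015e+5*I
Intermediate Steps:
W(h, t) = √(t + h*t)
O(q) = -2 + q
S(l) = -32 (S(l) = -8*4 = -32)
((O(W(-4, 6))*S(-1))*5)*177 = (((-2 + √(6*(1 - 4)))*(-32))*5)*177 = (((-2 + √(6*(-3)))*(-32))*5)*177 = (((-2 + √(-18))*(-32))*5)*177 = (((-2 + 3*I*√2)*(-32))*5)*177 = ((64 - 96*I*√2)*5)*177 = (320 - 480*I*√2)*177 = 56640 - 84960*I*√2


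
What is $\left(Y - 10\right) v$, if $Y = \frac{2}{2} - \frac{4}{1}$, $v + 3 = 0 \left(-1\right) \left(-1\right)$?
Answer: $39$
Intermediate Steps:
$v = -3$ ($v = -3 + 0 \left(-1\right) \left(-1\right) = -3 + 0 \left(-1\right) = -3 + 0 = -3$)
$Y = -3$ ($Y = 2 \cdot \frac{1}{2} - 4 = 1 - 4 = -3$)
$\left(Y - 10\right) v = \left(-3 - 10\right) \left(-3\right) = \left(-13\right) \left(-3\right) = 39$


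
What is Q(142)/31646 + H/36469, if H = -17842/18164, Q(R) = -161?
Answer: -13401839676/2620379449967 ≈ -0.0051145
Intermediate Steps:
H = -8921/9082 (H = -17842*1/18164 = -8921/9082 ≈ -0.98227)
Q(142)/31646 + H/36469 = -161/31646 - 8921/9082/36469 = -161*1/31646 - 8921/9082*1/36469 = -161/31646 - 8921/331211458 = -13401839676/2620379449967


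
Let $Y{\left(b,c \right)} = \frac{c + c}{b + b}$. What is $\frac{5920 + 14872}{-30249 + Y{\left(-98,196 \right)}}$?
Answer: $- \frac{20792}{30251} \approx -0.68732$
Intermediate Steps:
$Y{\left(b,c \right)} = \frac{c}{b}$ ($Y{\left(b,c \right)} = \frac{2 c}{2 b} = 2 c \frac{1}{2 b} = \frac{c}{b}$)
$\frac{5920 + 14872}{-30249 + Y{\left(-98,196 \right)}} = \frac{5920 + 14872}{-30249 + \frac{196}{-98}} = \frac{20792}{-30249 + 196 \left(- \frac{1}{98}\right)} = \frac{20792}{-30249 - 2} = \frac{20792}{-30251} = 20792 \left(- \frac{1}{30251}\right) = - \frac{20792}{30251}$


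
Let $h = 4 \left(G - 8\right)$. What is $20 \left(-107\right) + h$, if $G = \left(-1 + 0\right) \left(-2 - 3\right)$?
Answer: $-2152$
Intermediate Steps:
$G = 5$ ($G = \left(-1\right) \left(-5\right) = 5$)
$h = -12$ ($h = 4 \left(5 - 8\right) = 4 \left(-3\right) = -12$)
$20 \left(-107\right) + h = 20 \left(-107\right) - 12 = -2140 - 12 = -2152$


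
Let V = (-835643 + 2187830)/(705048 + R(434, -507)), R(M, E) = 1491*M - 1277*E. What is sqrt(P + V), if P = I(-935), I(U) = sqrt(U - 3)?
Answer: sqrt(300423048183 + 444258241729*I*sqrt(938))/666527 ≈ 3.9567 + 3.8703*I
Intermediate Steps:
R(M, E) = -1277*E + 1491*M
I(U) = sqrt(-3 + U)
P = I*sqrt(938) (P = sqrt(-3 - 935) = sqrt(-938) = I*sqrt(938) ≈ 30.627*I)
V = 450729/666527 (V = (-835643 + 2187830)/(705048 + (-1277*(-507) + 1491*434)) = 1352187/(705048 + (647439 + 647094)) = 1352187/(705048 + 1294533) = 1352187/1999581 = 1352187*(1/1999581) = 450729/666527 ≈ 0.67624)
sqrt(P + V) = sqrt(I*sqrt(938) + 450729/666527) = sqrt(450729/666527 + I*sqrt(938))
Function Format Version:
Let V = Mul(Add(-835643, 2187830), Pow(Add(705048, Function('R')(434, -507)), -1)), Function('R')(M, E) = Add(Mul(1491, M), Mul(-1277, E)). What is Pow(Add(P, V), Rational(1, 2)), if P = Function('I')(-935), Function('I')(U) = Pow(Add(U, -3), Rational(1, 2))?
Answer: Mul(Rational(1, 666527), Pow(Add(300423048183, Mul(444258241729, I, Pow(938, Rational(1, 2)))), Rational(1, 2))) ≈ Add(3.9567, Mul(3.8703, I))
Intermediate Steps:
Function('R')(M, E) = Add(Mul(-1277, E), Mul(1491, M))
Function('I')(U) = Pow(Add(-3, U), Rational(1, 2))
P = Mul(I, Pow(938, Rational(1, 2))) (P = Pow(Add(-3, -935), Rational(1, 2)) = Pow(-938, Rational(1, 2)) = Mul(I, Pow(938, Rational(1, 2))) ≈ Mul(30.627, I))
V = Rational(450729, 666527) (V = Mul(Add(-835643, 2187830), Pow(Add(705048, Add(Mul(-1277, -507), Mul(1491, 434))), -1)) = Mul(1352187, Pow(Add(705048, Add(647439, 647094)), -1)) = Mul(1352187, Pow(Add(705048, 1294533), -1)) = Mul(1352187, Pow(1999581, -1)) = Mul(1352187, Rational(1, 1999581)) = Rational(450729, 666527) ≈ 0.67624)
Pow(Add(P, V), Rational(1, 2)) = Pow(Add(Mul(I, Pow(938, Rational(1, 2))), Rational(450729, 666527)), Rational(1, 2)) = Pow(Add(Rational(450729, 666527), Mul(I, Pow(938, Rational(1, 2)))), Rational(1, 2))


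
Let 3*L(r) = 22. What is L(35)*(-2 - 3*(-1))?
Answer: 22/3 ≈ 7.3333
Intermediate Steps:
L(r) = 22/3 (L(r) = (1/3)*22 = 22/3)
L(35)*(-2 - 3*(-1)) = 22*(-2 - 3*(-1))/3 = 22*(-2 + 3)/3 = (22/3)*1 = 22/3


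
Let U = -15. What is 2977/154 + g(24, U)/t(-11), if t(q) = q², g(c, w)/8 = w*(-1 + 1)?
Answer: 2977/154 ≈ 19.331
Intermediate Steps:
g(c, w) = 0 (g(c, w) = 8*(w*(-1 + 1)) = 8*(w*0) = 8*0 = 0)
2977/154 + g(24, U)/t(-11) = 2977/154 + 0/((-11)²) = 2977*(1/154) + 0/121 = 2977/154 + 0*(1/121) = 2977/154 + 0 = 2977/154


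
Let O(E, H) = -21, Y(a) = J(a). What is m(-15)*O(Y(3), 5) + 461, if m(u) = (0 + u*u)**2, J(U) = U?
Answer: -1062664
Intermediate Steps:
Y(a) = a
m(u) = u**4 (m(u) = (0 + u**2)**2 = (u**2)**2 = u**4)
m(-15)*O(Y(3), 5) + 461 = (-15)**4*(-21) + 461 = 50625*(-21) + 461 = -1063125 + 461 = -1062664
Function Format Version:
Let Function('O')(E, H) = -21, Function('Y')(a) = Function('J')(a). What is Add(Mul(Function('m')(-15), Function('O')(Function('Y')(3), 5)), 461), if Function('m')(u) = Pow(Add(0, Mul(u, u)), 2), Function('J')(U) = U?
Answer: -1062664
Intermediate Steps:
Function('Y')(a) = a
Function('m')(u) = Pow(u, 4) (Function('m')(u) = Pow(Add(0, Pow(u, 2)), 2) = Pow(Pow(u, 2), 2) = Pow(u, 4))
Add(Mul(Function('m')(-15), Function('O')(Function('Y')(3), 5)), 461) = Add(Mul(Pow(-15, 4), -21), 461) = Add(Mul(50625, -21), 461) = Add(-1063125, 461) = -1062664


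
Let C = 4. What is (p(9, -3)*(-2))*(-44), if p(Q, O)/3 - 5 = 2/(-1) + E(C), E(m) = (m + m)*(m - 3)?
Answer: 2904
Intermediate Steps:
E(m) = 2*m*(-3 + m) (E(m) = (2*m)*(-3 + m) = 2*m*(-3 + m))
p(Q, O) = 33 (p(Q, O) = 15 + 3*(2/(-1) + 2*4*(-3 + 4)) = 15 + 3*(2*(-1) + 2*4*1) = 15 + 3*(-2 + 8) = 15 + 3*6 = 15 + 18 = 33)
(p(9, -3)*(-2))*(-44) = (33*(-2))*(-44) = -66*(-44) = 2904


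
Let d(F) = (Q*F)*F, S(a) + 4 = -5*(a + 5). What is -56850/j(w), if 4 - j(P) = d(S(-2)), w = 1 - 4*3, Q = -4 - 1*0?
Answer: -28425/724 ≈ -39.261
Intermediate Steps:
Q = -4 (Q = -4 + 0 = -4)
w = -11 (w = 1 - 12 = -11)
S(a) = -29 - 5*a (S(a) = -4 - 5*(a + 5) = -4 - 5*(5 + a) = -4 + (-25 - 5*a) = -29 - 5*a)
d(F) = -4*F² (d(F) = (-4*F)*F = -4*F²)
j(P) = 1448 (j(P) = 4 - (-4)*(-29 - 5*(-2))² = 4 - (-4)*(-29 + 10)² = 4 - (-4)*(-19)² = 4 - (-4)*361 = 4 - 1*(-1444) = 4 + 1444 = 1448)
-56850/j(w) = -56850/1448 = -56850*1/1448 = -28425/724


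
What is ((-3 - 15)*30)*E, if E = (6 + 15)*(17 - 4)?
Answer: -147420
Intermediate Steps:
E = 273 (E = 21*13 = 273)
((-3 - 15)*30)*E = ((-3 - 15)*30)*273 = -18*30*273 = -540*273 = -147420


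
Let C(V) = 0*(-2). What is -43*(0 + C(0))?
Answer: 0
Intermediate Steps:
C(V) = 0
-43*(0 + C(0)) = -43*(0 + 0) = -43*0 = 0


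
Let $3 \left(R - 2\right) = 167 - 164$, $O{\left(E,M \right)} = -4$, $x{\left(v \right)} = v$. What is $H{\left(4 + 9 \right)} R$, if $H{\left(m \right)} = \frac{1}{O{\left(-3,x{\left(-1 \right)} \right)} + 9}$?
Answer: $\frac{3}{5} \approx 0.6$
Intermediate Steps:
$R = 3$ ($R = 2 + \frac{167 - 164}{3} = 2 + \frac{1}{3} \cdot 3 = 2 + 1 = 3$)
$H{\left(m \right)} = \frac{1}{5}$ ($H{\left(m \right)} = \frac{1}{-4 + 9} = \frac{1}{5}$)
$H{\left(4 + 9 \right)} R = \frac{1}{5} \cdot 3 = \frac{3}{5}$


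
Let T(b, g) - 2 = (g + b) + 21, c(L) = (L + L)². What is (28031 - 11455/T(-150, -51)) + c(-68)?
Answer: 8293261/178 ≈ 46591.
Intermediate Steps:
c(L) = 4*L² (c(L) = (2*L)² = 4*L²)
T(b, g) = 23 + b + g (T(b, g) = 2 + ((g + b) + 21) = 2 + ((b + g) + 21) = 2 + (21 + b + g) = 23 + b + g)
(28031 - 11455/T(-150, -51)) + c(-68) = (28031 - 11455/(23 - 150 - 51)) + 4*(-68)² = (28031 - 11455/(-178)) + 4*4624 = (28031 - 11455*(-1/178)) + 18496 = (28031 + 11455/178) + 18496 = 5000973/178 + 18496 = 8293261/178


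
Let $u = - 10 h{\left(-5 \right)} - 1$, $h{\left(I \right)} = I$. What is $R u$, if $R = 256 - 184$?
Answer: $3528$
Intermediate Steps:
$u = 49$ ($u = \left(-10\right) \left(-5\right) - 1 = 50 - 1 = 49$)
$R = 72$ ($R = 256 - 184 = 72$)
$R u = 72 \cdot 49 = 3528$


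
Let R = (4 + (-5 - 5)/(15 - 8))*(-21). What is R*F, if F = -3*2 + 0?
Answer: 324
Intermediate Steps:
R = -54 (R = (4 - 10/7)*(-21) = (18/7)*(-21) = -54)
F = -6 (F = -6 + 0 = -6)
R*F = -54*(-6) = 324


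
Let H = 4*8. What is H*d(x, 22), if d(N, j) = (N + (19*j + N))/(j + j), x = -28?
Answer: 2896/11 ≈ 263.27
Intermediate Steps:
d(N, j) = (2*N + 19*j)/(2*j) (d(N, j) = (N + (N + 19*j))/((2*j)) = (2*N + 19*j)*(1/(2*j)) = (2*N + 19*j)/(2*j))
H = 32
H*d(x, 22) = 32*(19/2 - 28/22) = 32*(19/2 - 28*1/22) = 32*(19/2 - 14/11) = 32*(181/22) = 2896/11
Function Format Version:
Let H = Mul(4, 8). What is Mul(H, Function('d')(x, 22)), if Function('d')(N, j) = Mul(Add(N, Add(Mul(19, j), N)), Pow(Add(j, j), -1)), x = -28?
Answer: Rational(2896, 11) ≈ 263.27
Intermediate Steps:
Function('d')(N, j) = Mul(Rational(1, 2), Pow(j, -1), Add(Mul(2, N), Mul(19, j))) (Function('d')(N, j) = Mul(Add(N, Add(N, Mul(19, j))), Pow(Mul(2, j), -1)) = Mul(Add(Mul(2, N), Mul(19, j)), Mul(Rational(1, 2), Pow(j, -1))) = Mul(Rational(1, 2), Pow(j, -1), Add(Mul(2, N), Mul(19, j))))
H = 32
Mul(H, Function('d')(x, 22)) = Mul(32, Add(Rational(19, 2), Mul(-28, Pow(22, -1)))) = Mul(32, Add(Rational(19, 2), Mul(-28, Rational(1, 22)))) = Mul(32, Add(Rational(19, 2), Rational(-14, 11))) = Mul(32, Rational(181, 22)) = Rational(2896, 11)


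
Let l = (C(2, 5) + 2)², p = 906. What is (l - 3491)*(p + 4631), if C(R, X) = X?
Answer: -19058354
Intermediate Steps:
l = 49 (l = (5 + 2)² = 7² = 49)
(l - 3491)*(p + 4631) = (49 - 3491)*(906 + 4631) = -3442*5537 = -19058354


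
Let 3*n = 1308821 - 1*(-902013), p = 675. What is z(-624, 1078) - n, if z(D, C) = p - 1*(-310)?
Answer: -2207879/3 ≈ -7.3596e+5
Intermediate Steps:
z(D, C) = 985 (z(D, C) = 675 - 1*(-310) = 675 + 310 = 985)
n = 2210834/3 (n = (1308821 - 1*(-902013))/3 = (1308821 + 902013)/3 = (⅓)*2210834 = 2210834/3 ≈ 7.3695e+5)
z(-624, 1078) - n = 985 - 1*2210834/3 = 985 - 2210834/3 = -2207879/3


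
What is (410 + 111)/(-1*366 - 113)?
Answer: -521/479 ≈ -1.0877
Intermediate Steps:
(410 + 111)/(-1*366 - 113) = 521/(-366 - 113) = 521/(-479) = 521*(-1/479) = -521/479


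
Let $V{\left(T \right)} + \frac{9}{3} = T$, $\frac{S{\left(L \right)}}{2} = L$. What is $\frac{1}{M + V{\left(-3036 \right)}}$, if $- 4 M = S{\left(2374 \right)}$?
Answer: $- \frac{1}{4226} \approx -0.00023663$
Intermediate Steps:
$S{\left(L \right)} = 2 L$
$M = -1187$ ($M = - \frac{2 \cdot 2374}{4} = \left(- \frac{1}{4}\right) 4748 = -1187$)
$V{\left(T \right)} = -3 + T$
$\frac{1}{M + V{\left(-3036 \right)}} = \frac{1}{-1187 - 3039} = \frac{1}{-4226} = - \frac{1}{4226}$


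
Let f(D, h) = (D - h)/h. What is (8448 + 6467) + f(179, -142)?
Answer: 2117609/142 ≈ 14913.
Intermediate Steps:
f(D, h) = (D - h)/h
(8448 + 6467) + f(179, -142) = (8448 + 6467) + (179 - 1*(-142))/(-142) = 14915 - (179 + 142)/142 = 14915 - 1/142*321 = 14915 - 321/142 = 2117609/142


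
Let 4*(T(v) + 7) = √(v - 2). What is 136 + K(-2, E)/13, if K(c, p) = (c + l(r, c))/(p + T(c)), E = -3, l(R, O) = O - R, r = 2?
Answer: 709208/5213 + 12*I/5213 ≈ 136.05 + 0.0023019*I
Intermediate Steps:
T(v) = -7 + √(-2 + v)/4 (T(v) = -7 + √(v - 2)/4 = -7 + √(-2 + v)/4)
K(c, p) = (-2 + 2*c)/(-7 + p + √(-2 + c)/4) (K(c, p) = (c + (c - 1*2))/(p + (-7 + √(-2 + c)/4)) = (c + (c - 2))/(-7 + p + √(-2 + c)/4) = (c + (-2 + c))/(-7 + p + √(-2 + c)/4) = (-2 + 2*c)/(-7 + p + √(-2 + c)/4))
136 + K(-2, E)/13 = 136 + (8*(-1 - 2)/(-28 + √(-2 - 2) + 4*(-3)))/13 = 136 + (8*(-3)/(-28 + √(-4) - 12))/13 = 136 + (8*(-3)/(-28 + 2*I - 12))/13 = 136 + (8*(-3)/(-40 + 2*I))/13 = 136 + (8*((-40 - 2*I)/1604)*(-3))/13 = 136 + (240/401 + 12*I/401)/13 = 136 + (240/5213 + 12*I/5213) = 709208/5213 + 12*I/5213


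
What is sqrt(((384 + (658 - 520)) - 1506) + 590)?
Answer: I*sqrt(394) ≈ 19.849*I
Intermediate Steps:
sqrt(((384 + (658 - 520)) - 1506) + 590) = sqrt(((384 + 138) - 1506) + 590) = sqrt((522 - 1506) + 590) = sqrt(-984 + 590) = sqrt(-394) = I*sqrt(394)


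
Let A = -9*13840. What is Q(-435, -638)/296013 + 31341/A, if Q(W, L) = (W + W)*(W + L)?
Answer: 11888962463/4096819920 ≈ 2.9020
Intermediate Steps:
A = -124560
Q(W, L) = 2*W*(L + W) (Q(W, L) = (2*W)*(L + W) = 2*W*(L + W))
Q(-435, -638)/296013 + 31341/A = (2*(-435)*(-638 - 435))/296013 + 31341/(-124560) = (2*(-435)*(-1073))*(1/296013) + 31341*(-1/124560) = 933510*(1/296013) - 10447/41520 = 311170/98671 - 10447/41520 = 11888962463/4096819920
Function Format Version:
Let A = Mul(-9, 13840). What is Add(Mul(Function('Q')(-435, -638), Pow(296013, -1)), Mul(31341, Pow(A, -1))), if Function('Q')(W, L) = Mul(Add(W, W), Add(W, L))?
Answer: Rational(11888962463, 4096819920) ≈ 2.9020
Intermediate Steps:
A = -124560
Function('Q')(W, L) = Mul(2, W, Add(L, W)) (Function('Q')(W, L) = Mul(Mul(2, W), Add(L, W)) = Mul(2, W, Add(L, W)))
Add(Mul(Function('Q')(-435, -638), Pow(296013, -1)), Mul(31341, Pow(A, -1))) = Add(Mul(Mul(2, -435, Add(-638, -435)), Pow(296013, -1)), Mul(31341, Pow(-124560, -1))) = Add(Mul(Mul(2, -435, -1073), Rational(1, 296013)), Mul(31341, Rational(-1, 124560))) = Add(Mul(933510, Rational(1, 296013)), Rational(-10447, 41520)) = Add(Rational(311170, 98671), Rational(-10447, 41520)) = Rational(11888962463, 4096819920)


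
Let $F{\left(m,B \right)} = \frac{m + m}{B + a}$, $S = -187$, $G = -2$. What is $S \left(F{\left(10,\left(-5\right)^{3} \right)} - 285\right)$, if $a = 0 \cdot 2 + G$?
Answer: $\frac{6772205}{127} \approx 53324.0$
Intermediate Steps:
$a = -2$ ($a = 0 \cdot 2 - 2 = 0 - 2 = -2$)
$F{\left(m,B \right)} = \frac{2 m}{-2 + B}$ ($F{\left(m,B \right)} = \frac{m + m}{B - 2} = \frac{2 m}{-2 + B}$)
$S \left(F{\left(10,\left(-5\right)^{3} \right)} - 285\right) = - 187 \left(2 \cdot 10 \frac{1}{-2 + \left(-5\right)^{3}} - 285\right) = - 187 \left(2 \cdot 10 \frac{1}{-2 - 125} - 285\right) = - 187 \left(2 \cdot 10 \frac{1}{-127} - 285\right) = - 187 \left(2 \cdot 10 \left(- \frac{1}{127}\right) - 285\right) = - 187 \left(- \frac{20}{127} - 285\right) = \left(-187\right) \left(- \frac{36215}{127}\right) = \frac{6772205}{127}$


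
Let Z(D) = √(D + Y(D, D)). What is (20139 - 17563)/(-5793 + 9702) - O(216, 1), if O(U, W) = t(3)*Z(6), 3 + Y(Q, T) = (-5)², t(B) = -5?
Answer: 2576/3909 + 10*√7 ≈ 27.117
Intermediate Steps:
Y(Q, T) = 22 (Y(Q, T) = -3 + (-5)² = -3 + 25 = 22)
Z(D) = √(22 + D) (Z(D) = √(D + 22) = √(22 + D))
O(U, W) = -10*√7 (O(U, W) = -5*√(22 + 6) = -10*√7)
(20139 - 17563)/(-5793 + 9702) - O(216, 1) = (20139 - 17563)/(-5793 + 9702) - (-10)*√7 = 2576/3909 + 10*√7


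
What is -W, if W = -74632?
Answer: 74632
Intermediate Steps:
-W = -1*(-74632) = 74632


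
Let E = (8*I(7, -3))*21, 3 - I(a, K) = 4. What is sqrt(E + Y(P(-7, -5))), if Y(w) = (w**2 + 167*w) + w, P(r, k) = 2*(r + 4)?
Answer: 2*I*sqrt(285) ≈ 33.764*I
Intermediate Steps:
I(a, K) = -1 (I(a, K) = 3 - 1*4 = 3 - 4 = -1)
P(r, k) = 8 + 2*r (P(r, k) = 2*(4 + r) = 8 + 2*r)
Y(w) = w**2 + 168*w
E = -168 (E = (8*(-1))*21 = -8*21 = -168)
sqrt(E + Y(P(-7, -5))) = sqrt(-168 + (8 + 2*(-7))*(168 + (8 + 2*(-7)))) = sqrt(-168 + (8 - 14)*(168 + (8 - 14))) = sqrt(-168 - 6*(168 - 6)) = sqrt(-168 - 6*162) = sqrt(-168 - 972) = sqrt(-1140) = 2*I*sqrt(285)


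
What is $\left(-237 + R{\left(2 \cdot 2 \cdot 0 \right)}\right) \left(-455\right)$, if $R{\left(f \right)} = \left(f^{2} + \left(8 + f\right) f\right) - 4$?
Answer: $109655$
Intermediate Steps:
$R{\left(f \right)} = -4 + f^{2} + f \left(8 + f\right)$ ($R{\left(f \right)} = \left(f^{2} + f \left(8 + f\right)\right) - 4 = -4 + f^{2} + f \left(8 + f\right)$)
$\left(-237 + R{\left(2 \cdot 2 \cdot 0 \right)}\right) \left(-455\right) = \left(-237 + \left(-4 + 2 \left(2 \cdot 2 \cdot 0\right)^{2} + 8 \cdot 2 \cdot 2 \cdot 0\right)\right) \left(-455\right) = \left(-237 + \left(-4 + 2 \left(4 \cdot 0\right)^{2} + 8 \cdot 4 \cdot 0\right)\right) \left(-455\right) = \left(-237 + \left(-4 + 2 \cdot 0^{2} + 8 \cdot 0\right)\right) \left(-455\right) = \left(-237 + \left(-4 + 2 \cdot 0 + 0\right)\right) \left(-455\right) = \left(-237 + \left(-4 + 0 + 0\right)\right) \left(-455\right) = \left(-237 - 4\right) \left(-455\right) = \left(-241\right) \left(-455\right) = 109655$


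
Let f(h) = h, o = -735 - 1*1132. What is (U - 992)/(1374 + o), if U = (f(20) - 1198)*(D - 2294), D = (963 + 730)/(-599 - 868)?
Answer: -3964860134/723231 ≈ -5482.1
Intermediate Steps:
D = -1693/1467 (D = 1693/(-1467) = 1693*(-1/1467) = -1693/1467 ≈ -1.1541)
o = -1867 (o = -735 - 1132 = -1867)
U = 3966315398/1467 (U = (20 - 1198)*(-1693/1467 - 2294) = -1178*(-3366991/1467) = 3966315398/1467 ≈ 2.7037e+6)
(U - 992)/(1374 + o) = (3966315398/1467 - 992)/(1374 - 1867) = (3964860134/1467)/(-493) = (3964860134/1467)*(-1/493) = -3964860134/723231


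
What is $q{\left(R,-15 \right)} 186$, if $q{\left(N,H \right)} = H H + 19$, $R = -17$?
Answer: $45384$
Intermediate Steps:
$q{\left(N,H \right)} = 19 + H^{2}$ ($q{\left(N,H \right)} = H^{2} + 19 = 19 + H^{2}$)
$q{\left(R,-15 \right)} 186 = \left(19 + \left(-15\right)^{2}\right) 186 = \left(19 + 225\right) 186 = 244 \cdot 186 = 45384$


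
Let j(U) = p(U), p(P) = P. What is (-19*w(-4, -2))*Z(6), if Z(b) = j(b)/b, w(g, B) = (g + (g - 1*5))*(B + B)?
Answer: -988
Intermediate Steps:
j(U) = U
w(g, B) = 2*B*(-5 + 2*g) (w(g, B) = (g + (g - 5))*(2*B) = (g + (-5 + g))*(2*B) = (-5 + 2*g)*(2*B) = 2*B*(-5 + 2*g))
Z(b) = 1 (Z(b) = b/b = 1)
(-19*w(-4, -2))*Z(6) = -38*(-2)*(-5 + 2*(-4))*1 = -38*(-2)*(-5 - 8)*1 = -38*(-2)*(-13)*1 = -19*52*1 = -988*1 = -988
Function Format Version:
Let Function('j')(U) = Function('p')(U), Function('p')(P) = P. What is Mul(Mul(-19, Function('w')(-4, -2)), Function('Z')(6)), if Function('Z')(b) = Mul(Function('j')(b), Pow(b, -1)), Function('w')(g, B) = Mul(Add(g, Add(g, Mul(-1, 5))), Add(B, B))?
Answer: -988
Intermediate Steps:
Function('j')(U) = U
Function('w')(g, B) = Mul(2, B, Add(-5, Mul(2, g))) (Function('w')(g, B) = Mul(Add(g, Add(g, -5)), Mul(2, B)) = Mul(Add(g, Add(-5, g)), Mul(2, B)) = Mul(Add(-5, Mul(2, g)), Mul(2, B)) = Mul(2, B, Add(-5, Mul(2, g))))
Function('Z')(b) = 1 (Function('Z')(b) = Mul(b, Pow(b, -1)) = 1)
Mul(Mul(-19, Function('w')(-4, -2)), Function('Z')(6)) = Mul(Mul(-19, Mul(2, -2, Add(-5, Mul(2, -4)))), 1) = Mul(Mul(-19, Mul(2, -2, Add(-5, -8))), 1) = Mul(Mul(-19, Mul(2, -2, -13)), 1) = Mul(Mul(-19, 52), 1) = Mul(-988, 1) = -988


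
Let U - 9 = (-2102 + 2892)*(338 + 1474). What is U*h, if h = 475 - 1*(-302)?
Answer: 1112266953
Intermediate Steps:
U = 1431489 (U = 9 + (-2102 + 2892)*(338 + 1474) = 9 + 790*1812 = 9 + 1431480 = 1431489)
h = 777 (h = 475 + 302 = 777)
U*h = 1431489*777 = 1112266953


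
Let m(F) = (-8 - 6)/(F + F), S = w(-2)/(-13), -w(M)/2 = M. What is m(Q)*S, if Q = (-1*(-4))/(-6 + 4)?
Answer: -14/13 ≈ -1.0769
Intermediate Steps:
w(M) = -2*M
S = -4/13 (S = -2*(-2)/(-13) = 4*(-1/13) = -4/13 ≈ -0.30769)
Q = -2 (Q = 4/(-2) = 4*(-½) = -2)
m(F) = -7/F (m(F) = -14*1/(2*F) = -7/F)
m(Q)*S = -7/(-2)*(-4/13) = -7*(-½)*(-4/13) = (7/2)*(-4/13) = -14/13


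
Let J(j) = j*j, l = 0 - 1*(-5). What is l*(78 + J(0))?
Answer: 390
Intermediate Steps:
l = 5 (l = 0 + 5 = 5)
J(j) = j²
l*(78 + J(0)) = 5*(78 + 0²) = 5*(78 + 0) = 5*78 = 390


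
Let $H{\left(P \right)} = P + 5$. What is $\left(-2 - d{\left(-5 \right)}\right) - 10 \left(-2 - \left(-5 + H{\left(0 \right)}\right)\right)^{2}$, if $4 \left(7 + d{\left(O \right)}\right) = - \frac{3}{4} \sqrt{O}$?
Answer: $-35 + \frac{3 i \sqrt{5}}{16} \approx -35.0 + 0.41926 i$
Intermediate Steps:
$d{\left(O \right)} = -7 - \frac{3 \sqrt{O}}{16}$ ($d{\left(O \right)} = -7 + \frac{- \frac{3}{4} \sqrt{O}}{4} = -7 + \frac{\left(-3\right) \frac{1}{4} \sqrt{O}}{4} = -7 + \frac{\left(- \frac{3}{4}\right) \sqrt{O}}{4} = -7 - \frac{3 \sqrt{O}}{16}$)
$H{\left(P \right)} = 5 + P$
$\left(-2 - d{\left(-5 \right)}\right) - 10 \left(-2 - \left(-5 + H{\left(0 \right)}\right)\right)^{2} = \left(-2 - \left(-7 - \frac{3 \sqrt{-5}}{16}\right)\right) - 10 \left(-2 + \left(5 - \left(5 + 0\right)\right)\right)^{2} = \left(-2 - \left(-7 - \frac{3 i \sqrt{5}}{16}\right)\right) - 10 \left(-2 + \left(5 - 5\right)\right)^{2} = \left(-2 + \left(7 + \frac{3 i \sqrt{5}}{16}\right)\right) - 10 \left(-2 + 0\right)^{2} = \left(5 + \frac{3 i \sqrt{5}}{16}\right) - 10 \left(-2\right)^{2} = \left(5 + \frac{3 i \sqrt{5}}{16}\right) - 40 = -35 + \frac{3 i \sqrt{5}}{16}$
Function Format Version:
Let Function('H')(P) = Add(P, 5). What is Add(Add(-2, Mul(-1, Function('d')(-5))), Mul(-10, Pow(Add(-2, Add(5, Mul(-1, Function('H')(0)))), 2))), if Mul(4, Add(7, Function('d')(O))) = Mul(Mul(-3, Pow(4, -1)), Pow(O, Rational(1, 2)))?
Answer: Add(-35, Mul(Rational(3, 16), I, Pow(5, Rational(1, 2)))) ≈ Add(-35.000, Mul(0.41926, I))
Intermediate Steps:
Function('d')(O) = Add(-7, Mul(Rational(-3, 16), Pow(O, Rational(1, 2)))) (Function('d')(O) = Add(-7, Mul(Rational(1, 4), Mul(Mul(-3, Pow(4, -1)), Pow(O, Rational(1, 2))))) = Add(-7, Mul(Rational(1, 4), Mul(Mul(-3, Rational(1, 4)), Pow(O, Rational(1, 2))))) = Add(-7, Mul(Rational(1, 4), Mul(Rational(-3, 4), Pow(O, Rational(1, 2))))) = Add(-7, Mul(Rational(-3, 16), Pow(O, Rational(1, 2)))))
Function('H')(P) = Add(5, P)
Add(Add(-2, Mul(-1, Function('d')(-5))), Mul(-10, Pow(Add(-2, Add(5, Mul(-1, Function('H')(0)))), 2))) = Add(Add(-2, Mul(-1, Add(-7, Mul(Rational(-3, 16), Pow(-5, Rational(1, 2)))))), Mul(-10, Pow(Add(-2, Add(5, Mul(-1, Add(5, 0)))), 2))) = Add(Add(-2, Mul(-1, Add(-7, Mul(Rational(-3, 16), Mul(I, Pow(5, Rational(1, 2))))))), Mul(-10, Pow(Add(-2, Add(5, Mul(-1, 5))), 2))) = Add(Add(-2, Mul(-1, Add(-7, Mul(Rational(-3, 16), I, Pow(5, Rational(1, 2)))))), Mul(-10, Pow(Add(-2, Add(5, -5)), 2))) = Add(Add(-2, Add(7, Mul(Rational(3, 16), I, Pow(5, Rational(1, 2))))), Mul(-10, Pow(Add(-2, 0), 2))) = Add(Add(5, Mul(Rational(3, 16), I, Pow(5, Rational(1, 2)))), Mul(-10, Pow(-2, 2))) = Add(Add(5, Mul(Rational(3, 16), I, Pow(5, Rational(1, 2)))), Mul(-10, 4)) = Add(Add(5, Mul(Rational(3, 16), I, Pow(5, Rational(1, 2)))), -40) = Add(-35, Mul(Rational(3, 16), I, Pow(5, Rational(1, 2))))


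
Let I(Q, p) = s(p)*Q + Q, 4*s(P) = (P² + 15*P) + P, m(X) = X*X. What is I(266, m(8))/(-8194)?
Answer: -170373/4097 ≈ -41.585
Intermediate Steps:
m(X) = X²
s(P) = 4*P + P²/4 (s(P) = ((P² + 15*P) + P)/4 = (P² + 16*P)/4 = 4*P + P²/4)
I(Q, p) = Q + Q*p*(16 + p)/4 (I(Q, p) = (p*(16 + p)/4)*Q + Q = Q*p*(16 + p)/4 + Q = Q + Q*p*(16 + p)/4)
I(266, m(8))/(-8194) = ((¼)*266*(4 + 8²*(16 + 8²)))/(-8194) = ((¼)*266*(4 + 64*(16 + 64)))*(-1/8194) = ((¼)*266*(4 + 64*80))*(-1/8194) = ((¼)*266*(4 + 5120))*(-1/8194) = ((¼)*266*5124)*(-1/8194) = 340746*(-1/8194) = -170373/4097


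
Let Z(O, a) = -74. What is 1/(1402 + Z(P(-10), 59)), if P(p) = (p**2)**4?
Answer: 1/1328 ≈ 0.00075301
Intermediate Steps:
P(p) = p**8
1/(1402 + Z(P(-10), 59)) = 1/(1402 - 74) = 1/1328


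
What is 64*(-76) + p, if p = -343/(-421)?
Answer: -2047401/421 ≈ -4863.2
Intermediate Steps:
p = 343/421 (p = -343*(-1/421) = 343/421 ≈ 0.81473)
64*(-76) + p = 64*(-76) + 343/421 = -4864 + 343/421 = -2047401/421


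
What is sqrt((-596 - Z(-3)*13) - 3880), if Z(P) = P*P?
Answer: I*sqrt(4593) ≈ 67.772*I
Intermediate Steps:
Z(P) = P**2
sqrt((-596 - Z(-3)*13) - 3880) = sqrt((-596 - (-3)**2*13) - 3880) = sqrt((-596 - 9*13) - 3880) = sqrt((-596 - 1*117) - 3880) = sqrt((-596 - 117) - 3880) = sqrt(-713 - 3880) = sqrt(-4593) = I*sqrt(4593)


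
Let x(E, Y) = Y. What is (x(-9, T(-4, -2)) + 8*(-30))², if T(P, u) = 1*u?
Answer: 58564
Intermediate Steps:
T(P, u) = u
(x(-9, T(-4, -2)) + 8*(-30))² = (-2 + 8*(-30))² = (-2 - 240)² = (-242)² = 58564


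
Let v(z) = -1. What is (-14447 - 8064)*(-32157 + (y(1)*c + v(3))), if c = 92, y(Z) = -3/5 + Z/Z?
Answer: 3615401666/5 ≈ 7.2308e+8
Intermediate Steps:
y(Z) = ⅖ (y(Z) = -3*⅕ + 1 = -⅗ + 1 = ⅖)
(-14447 - 8064)*(-32157 + (y(1)*c + v(3))) = (-14447 - 8064)*(-32157 + ((⅖)*92 - 1)) = -22511*(-32157 + (184/5 - 1)) = -22511*(-32157 + 179/5) = -22511*(-160606/5) = 3615401666/5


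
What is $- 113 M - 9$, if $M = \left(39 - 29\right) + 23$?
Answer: $-3738$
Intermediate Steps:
$M = 33$ ($M = 10 + 23 = 33$)
$- 113 M - 9 = \left(-113\right) 33 - 9 = -3729 - 9 = -3738$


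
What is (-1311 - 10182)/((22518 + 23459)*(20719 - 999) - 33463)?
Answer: -11493/906632977 ≈ -1.2677e-5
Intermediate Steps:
(-1311 - 10182)/((22518 + 23459)*(20719 - 999) - 33463) = -11493/(45977*19720 - 33463) = -11493/(906666440 - 33463) = -11493/906632977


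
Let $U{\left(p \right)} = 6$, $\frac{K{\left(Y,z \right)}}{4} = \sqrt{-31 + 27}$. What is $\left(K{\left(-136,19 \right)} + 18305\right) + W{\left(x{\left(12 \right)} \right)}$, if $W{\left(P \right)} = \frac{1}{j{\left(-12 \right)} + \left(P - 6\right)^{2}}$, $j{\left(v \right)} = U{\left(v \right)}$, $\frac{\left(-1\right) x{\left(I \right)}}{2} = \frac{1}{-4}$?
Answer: $\frac{2654229}{145} + 8 i \approx 18305.0 + 8.0 i$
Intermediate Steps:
$K{\left(Y,z \right)} = 8 i$ ($K{\left(Y,z \right)} = 4 \sqrt{-31 + 27} = 4 \sqrt{-4} = 4 \cdot 2 i = 8 i$)
$x{\left(I \right)} = \frac{1}{2}$ ($x{\left(I \right)} = - \frac{2}{-4} = \left(-2\right) \left(- \frac{1}{4}\right) = \frac{1}{2}$)
$j{\left(v \right)} = 6$
$W{\left(P \right)} = \frac{1}{6 + \left(-6 + P\right)^{2}}$ ($W{\left(P \right)} = \frac{1}{6 + \left(P - 6\right)^{2}} = \frac{1}{6 + \left(-6 + P\right)^{2}}$)
$\left(K{\left(-136,19 \right)} + 18305\right) + W{\left(x{\left(12 \right)} \right)} = \left(8 i + 18305\right) + \frac{1}{6 + \left(-6 + \frac{1}{2}\right)^{2}} = \left(18305 + 8 i\right) + \frac{1}{6 + \left(- \frac{11}{2}\right)^{2}} = \left(18305 + 8 i\right) + \frac{1}{6 + \frac{121}{4}} = \left(18305 + 8 i\right) + \frac{1}{\frac{145}{4}} = \left(18305 + 8 i\right) + \frac{4}{145} = \frac{2654229}{145} + 8 i$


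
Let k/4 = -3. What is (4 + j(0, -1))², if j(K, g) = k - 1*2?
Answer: 100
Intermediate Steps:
k = -12 (k = 4*(-3) = -12)
j(K, g) = -14 (j(K, g) = -12 - 1*2 = -12 - 2 = -14)
(4 + j(0, -1))² = (4 - 14)² = (-10)² = 100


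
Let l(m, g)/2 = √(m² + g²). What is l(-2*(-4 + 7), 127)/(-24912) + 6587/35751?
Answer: 6587/35751 - √16165/12456 ≈ 0.17404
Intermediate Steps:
l(m, g) = 2*√(g² + m²) (l(m, g) = 2*√(m² + g²) = 2*√(g² + m²))
l(-2*(-4 + 7), 127)/(-24912) + 6587/35751 = (2*√(127² + (-2*(-4 + 7))²))/(-24912) + 6587/35751 = (2*√(16129 + (-2*3)²))*(-1/24912) + 6587*(1/35751) = (2*√(16129 + (-6)²))*(-1/24912) + 6587/35751 = (2*√(16129 + 36))*(-1/24912) + 6587/35751 = (2*√16165)*(-1/24912) + 6587/35751 = -√16165/12456 + 6587/35751 = 6587/35751 - √16165/12456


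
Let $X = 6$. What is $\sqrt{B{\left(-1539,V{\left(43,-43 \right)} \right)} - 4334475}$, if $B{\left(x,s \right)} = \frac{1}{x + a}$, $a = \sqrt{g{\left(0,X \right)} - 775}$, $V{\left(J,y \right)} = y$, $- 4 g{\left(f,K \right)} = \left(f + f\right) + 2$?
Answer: $\sqrt{\frac{13341514052 - 4334475 i \sqrt{3102}}{-3078 + i \sqrt{3102}}} \approx 2.0 \cdot 10^{-9} - 2081.9 i$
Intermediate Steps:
$g{\left(f,K \right)} = - \frac{1}{2} - \frac{f}{2}$ ($g{\left(f,K \right)} = - \frac{\left(f + f\right) + 2}{4} = - \frac{2 f + 2}{4} = - \frac{2 + 2 f}{4} = - \frac{1}{2} - \frac{f}{2}$)
$a = \frac{i \sqrt{3102}}{2}$ ($a = \sqrt{\left(- \frac{1}{2} - 0\right) - 775} = \sqrt{\left(- \frac{1}{2} + 0\right) - 775} = \sqrt{- \frac{1}{2} - 775} = \sqrt{- \frac{1551}{2}} = \frac{i \sqrt{3102}}{2} \approx 27.848 i$)
$B{\left(x,s \right)} = \frac{1}{x + \frac{i \sqrt{3102}}{2}}$
$\sqrt{B{\left(-1539,V{\left(43,-43 \right)} \right)} - 4334475} = \sqrt{\frac{2}{2 \left(-1539\right) + i \sqrt{3102}} - 4334475} = \sqrt{\frac{2}{-3078 + i \sqrt{3102}} - 4334475} = \sqrt{-4334475 + \frac{2}{-3078 + i \sqrt{3102}}}$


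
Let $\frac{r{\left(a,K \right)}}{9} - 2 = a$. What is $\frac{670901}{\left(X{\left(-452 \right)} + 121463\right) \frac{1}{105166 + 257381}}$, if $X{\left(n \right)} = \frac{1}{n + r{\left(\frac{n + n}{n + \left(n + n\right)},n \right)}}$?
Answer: $\frac{34701261998172}{17328721} \approx 2.0025 \cdot 10^{6}$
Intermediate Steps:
$r{\left(a,K \right)} = 18 + 9 a$
$X{\left(n \right)} = \frac{1}{24 + n}$ ($X{\left(n \right)} = \frac{1}{n + \left(18 + 9 \frac{n + n}{n + \left(n + n\right)}\right)} = \frac{1}{n + \left(18 + 9 \frac{2 n}{n + 2 n}\right)} = \frac{1}{n + \left(18 + 9 \frac{2 n}{3 n}\right)} = \frac{1}{n + \left(18 + 9 \cdot 2 n \frac{1}{3 n}\right)} = \frac{1}{n + \left(18 + 9 \cdot \frac{2}{3}\right)} = \frac{1}{n + \left(18 + 6\right)} = \frac{1}{n + 24} = \frac{1}{24 + n}$)
$\frac{670901}{\left(X{\left(-452 \right)} + 121463\right) \frac{1}{105166 + 257381}} = \frac{670901}{\left(\frac{1}{24 - 452} + 121463\right) \frac{1}{105166 + 257381}} = \frac{670901}{\left(\frac{1}{-428} + 121463\right) \frac{1}{362547}} = \frac{670901}{\left(- \frac{1}{428} + 121463\right) \frac{1}{362547}} = \frac{670901}{\frac{51986163}{428} \cdot \frac{1}{362547}} = \frac{670901}{\frac{17328721}{51723372}} = 670901 \cdot \frac{51723372}{17328721} = \frac{34701261998172}{17328721}$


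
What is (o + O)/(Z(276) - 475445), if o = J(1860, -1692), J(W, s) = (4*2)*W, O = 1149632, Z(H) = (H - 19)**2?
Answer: -291128/102349 ≈ -2.8445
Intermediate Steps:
Z(H) = (-19 + H)**2
J(W, s) = 8*W
o = 14880 (o = 8*1860 = 14880)
(o + O)/(Z(276) - 475445) = (14880 + 1149632)/((-19 + 276)**2 - 475445) = 1164512/(257**2 - 475445) = 1164512/(66049 - 475445) = 1164512/(-409396) = 1164512*(-1/409396) = -291128/102349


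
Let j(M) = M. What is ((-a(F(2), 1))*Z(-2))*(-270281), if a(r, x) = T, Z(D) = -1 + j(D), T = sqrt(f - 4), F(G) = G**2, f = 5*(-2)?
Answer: -810843*I*sqrt(14) ≈ -3.0339e+6*I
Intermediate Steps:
f = -10
T = I*sqrt(14) (T = sqrt(-10 - 4) = sqrt(-14) = I*sqrt(14) ≈ 3.7417*I)
Z(D) = -1 + D
a(r, x) = I*sqrt(14)
((-a(F(2), 1))*Z(-2))*(-270281) = ((-I*sqrt(14))*(-1 - 2))*(-270281) = (-I*sqrt(14)*(-3))*(-270281) = (3*I*sqrt(14))*(-270281) = -810843*I*sqrt(14)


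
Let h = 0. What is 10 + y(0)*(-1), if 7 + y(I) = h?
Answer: 17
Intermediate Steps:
y(I) = -7 (y(I) = -7 + 0 = -7)
10 + y(0)*(-1) = 10 - 7*(-1) = 10 + 7 = 17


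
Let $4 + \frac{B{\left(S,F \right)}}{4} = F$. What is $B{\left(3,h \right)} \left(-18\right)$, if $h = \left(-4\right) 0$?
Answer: $288$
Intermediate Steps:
$h = 0$
$B{\left(S,F \right)} = -16 + 4 F$
$B{\left(3,h \right)} \left(-18\right) = \left(-16 + 4 \cdot 0\right) \left(-18\right) = \left(-16 + 0\right) \left(-18\right) = \left(-16\right) \left(-18\right) = 288$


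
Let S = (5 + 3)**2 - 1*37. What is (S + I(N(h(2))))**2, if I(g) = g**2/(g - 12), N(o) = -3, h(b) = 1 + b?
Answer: 17424/25 ≈ 696.96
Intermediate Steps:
I(g) = g**2/(-12 + g)
S = 27 (S = 8**2 - 37 = 64 - 37 = 27)
(S + I(N(h(2))))**2 = (27 + (-3)**2/(-12 - 3))**2 = (27 + 9/(-15))**2 = (27 + 9*(-1/15))**2 = (27 - 3/5)**2 = (132/5)**2 = 17424/25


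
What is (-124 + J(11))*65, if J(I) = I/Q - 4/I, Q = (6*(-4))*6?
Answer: -12812345/1584 ≈ -8088.6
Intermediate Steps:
Q = -144 (Q = -24*6 = -144)
J(I) = -4/I - I/144 (J(I) = I/(-144) - 4/I = I*(-1/144) - 4/I = -I/144 - 4/I = -4/I - I/144)
(-124 + J(11))*65 = (-124 + (-4/11 - 1/144*11))*65 = (-124 + (-4*1/11 - 11/144))*65 = (-124 + (-4/11 - 11/144))*65 = (-124 - 697/1584)*65 = -197113/1584*65 = -12812345/1584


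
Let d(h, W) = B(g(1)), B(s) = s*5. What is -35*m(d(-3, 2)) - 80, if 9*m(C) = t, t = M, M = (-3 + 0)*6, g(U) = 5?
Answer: -10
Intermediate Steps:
B(s) = 5*s
d(h, W) = 25 (d(h, W) = 5*5 = 25)
M = -18 (M = -3*6 = -18)
t = -18
m(C) = -2 (m(C) = (1/9)*(-18) = -2)
-35*m(d(-3, 2)) - 80 = -35*(-2) - 80 = 70 - 80 = -10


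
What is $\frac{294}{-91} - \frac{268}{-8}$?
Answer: $\frac{787}{26} \approx 30.269$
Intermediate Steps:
$\frac{294}{-91} - \frac{268}{-8} = 294 \left(- \frac{1}{91}\right) - - \frac{67}{2} = - \frac{42}{13} + \frac{67}{2} = \frac{787}{26}$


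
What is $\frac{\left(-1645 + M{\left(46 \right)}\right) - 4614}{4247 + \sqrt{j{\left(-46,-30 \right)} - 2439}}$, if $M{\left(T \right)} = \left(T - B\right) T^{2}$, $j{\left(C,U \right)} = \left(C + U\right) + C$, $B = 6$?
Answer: $\frac{110961369}{6013190} - \frac{26127 i \sqrt{2561}}{6013190} \approx 18.453 - 0.21988 i$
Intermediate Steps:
$j{\left(C,U \right)} = U + 2 C$
$M{\left(T \right)} = T^{2} \left(-6 + T\right)$ ($M{\left(T \right)} = \left(T - 6\right) T^{2} = \left(-6 + T\right) T^{2} = T^{2} \left(-6 + T\right)$)
$\frac{\left(-1645 + M{\left(46 \right)}\right) - 4614}{4247 + \sqrt{j{\left(-46,-30 \right)} - 2439}} = \frac{\left(-1645 + 46^{2} \left(-6 + 46\right)\right) - 4614}{4247 + \sqrt{\left(-30 + 2 \left(-46\right)\right) - 2439}} = \frac{\left(-1645 + 2116 \cdot 40\right) - 4614}{4247 + \sqrt{\left(-30 - 92\right) - 2439}} = \frac{\left(-1645 + 84640\right) - 4614}{4247 + \sqrt{-122 - 2439}} = \frac{82995 - 4614}{4247 + \sqrt{-2561}} = \frac{78381}{4247 + i \sqrt{2561}}$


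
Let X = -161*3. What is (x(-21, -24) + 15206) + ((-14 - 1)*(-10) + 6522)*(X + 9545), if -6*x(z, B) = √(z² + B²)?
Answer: 60476870 - √113/2 ≈ 6.0477e+7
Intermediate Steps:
X = -483
x(z, B) = -√(B² + z²)/6 (x(z, B) = -√(z² + B²)/6 = -√(B² + z²)/6)
(x(-21, -24) + 15206) + ((-14 - 1)*(-10) + 6522)*(X + 9545) = (-√((-24)² + (-21)²)/6 + 15206) + ((-14 - 1)*(-10) + 6522)*(-483 + 9545) = (-√(576 + 441)/6 + 15206) + (-15*(-10) + 6522)*9062 = (-√113/2 + 15206) + (150 + 6522)*9062 = (-√113/2 + 15206) + 6672*9062 = (-√113/2 + 15206) + 60461664 = (15206 - √113/2) + 60461664 = 60476870 - √113/2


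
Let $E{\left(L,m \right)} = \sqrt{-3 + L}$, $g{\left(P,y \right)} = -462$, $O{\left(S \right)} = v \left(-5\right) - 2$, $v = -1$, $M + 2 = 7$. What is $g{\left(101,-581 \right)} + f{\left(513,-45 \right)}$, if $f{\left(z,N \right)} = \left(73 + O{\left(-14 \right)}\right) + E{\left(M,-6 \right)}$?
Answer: $-386 + \sqrt{2} \approx -384.59$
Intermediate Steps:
$M = 5$ ($M = -2 + 7 = 5$)
$O{\left(S \right)} = 3$ ($O{\left(S \right)} = \left(-1\right) \left(-5\right) - 2 = 5 - 2 = 3$)
$f{\left(z,N \right)} = 76 + \sqrt{2}$ ($f{\left(z,N \right)} = \left(73 + 3\right) + \sqrt{-3 + 5} = 76 + \sqrt{2}$)
$g{\left(101,-581 \right)} + f{\left(513,-45 \right)} = -462 + \left(76 + \sqrt{2}\right) = -386 + \sqrt{2}$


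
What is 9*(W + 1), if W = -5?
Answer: -36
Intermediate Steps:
9*(W + 1) = 9*(-5 + 1) = 9*(-4) = -36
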